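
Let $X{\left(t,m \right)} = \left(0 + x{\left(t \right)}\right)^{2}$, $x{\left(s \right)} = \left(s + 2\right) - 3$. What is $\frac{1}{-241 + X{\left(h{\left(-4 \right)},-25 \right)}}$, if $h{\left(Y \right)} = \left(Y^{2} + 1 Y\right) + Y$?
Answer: $- \frac{1}{192} \approx -0.0052083$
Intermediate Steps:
$x{\left(s \right)} = -1 + s$ ($x{\left(s \right)} = \left(2 + s\right) - 3 = -1 + s$)
$h{\left(Y \right)} = Y^{2} + 2 Y$ ($h{\left(Y \right)} = \left(Y^{2} + Y\right) + Y = \left(Y + Y^{2}\right) + Y = Y^{2} + 2 Y$)
$X{\left(t,m \right)} = \left(-1 + t\right)^{2}$ ($X{\left(t,m \right)} = \left(0 + \left(-1 + t\right)\right)^{2} = \left(-1 + t\right)^{2}$)
$\frac{1}{-241 + X{\left(h{\left(-4 \right)},-25 \right)}} = \frac{1}{-241 + \left(-1 - 4 \left(2 - 4\right)\right)^{2}} = \frac{1}{-241 + \left(-1 - -8\right)^{2}} = \frac{1}{-241 + \left(-1 + 8\right)^{2}} = \frac{1}{-241 + 7^{2}} = \frac{1}{-241 + 49} = \frac{1}{-192} = - \frac{1}{192}$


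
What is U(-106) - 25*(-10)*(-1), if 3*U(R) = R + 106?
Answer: -250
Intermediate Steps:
U(R) = 106/3 + R/3 (U(R) = (R + 106)/3 = (106 + R)/3 = 106/3 + R/3)
U(-106) - 25*(-10)*(-1) = (106/3 + (⅓)*(-106)) - 25*(-10)*(-1) = (106/3 - 106/3) + 250*(-1) = 0 - 250 = -250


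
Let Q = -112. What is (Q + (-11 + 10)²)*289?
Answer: -32079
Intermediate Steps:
(Q + (-11 + 10)²)*289 = (-112 + (-11 + 10)²)*289 = (-112 + (-1)²)*289 = (-112 + 1)*289 = -111*289 = -32079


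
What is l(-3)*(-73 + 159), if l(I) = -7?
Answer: -602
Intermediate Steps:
l(-3)*(-73 + 159) = -7*(-73 + 159) = -7*86 = -602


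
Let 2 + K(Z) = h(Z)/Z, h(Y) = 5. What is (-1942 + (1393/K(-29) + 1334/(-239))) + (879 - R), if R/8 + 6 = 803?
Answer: -17392564/2151 ≈ -8085.8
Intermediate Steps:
R = 6376 (R = -48 + 8*803 = -48 + 6424 = 6376)
K(Z) = -2 + 5/Z
(-1942 + (1393/K(-29) + 1334/(-239))) + (879 - R) = (-1942 + (1393/(-2 + 5/(-29)) + 1334/(-239))) + (879 - 1*6376) = (-1942 + (1393/(-2 + 5*(-1/29)) + 1334*(-1/239))) + (879 - 6376) = (-1942 + (1393/(-2 - 5/29) - 1334/239)) - 5497 = (-1942 + (1393/(-63/29) - 1334/239)) - 5497 = (-1942 + (1393*(-29/63) - 1334/239)) - 5497 = (-1942 + (-5771/9 - 1334/239)) - 5497 = (-1942 - 1391275/2151) - 5497 = -5568517/2151 - 5497 = -17392564/2151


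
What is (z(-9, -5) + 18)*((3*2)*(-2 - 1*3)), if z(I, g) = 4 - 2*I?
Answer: -1200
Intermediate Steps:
(z(-9, -5) + 18)*((3*2)*(-2 - 1*3)) = ((4 - 2*(-9)) + 18)*((3*2)*(-2 - 1*3)) = ((4 + 18) + 18)*(6*(-2 - 3)) = (22 + 18)*(6*(-5)) = 40*(-30) = -1200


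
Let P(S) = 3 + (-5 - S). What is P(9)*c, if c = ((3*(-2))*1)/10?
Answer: 33/5 ≈ 6.6000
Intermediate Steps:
P(S) = -2 - S
c = -⅗ (c = -6*1*(⅒) = -6*⅒ = -⅗ ≈ -0.60000)
P(9)*c = (-2 - 1*9)*(-⅗) = (-2 - 9)*(-⅗) = -11*(-⅗) = 33/5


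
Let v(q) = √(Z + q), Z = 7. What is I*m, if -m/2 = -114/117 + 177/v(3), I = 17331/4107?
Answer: 439052/53391 - 1022529*√10/6845 ≈ -464.17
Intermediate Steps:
I = 5777/1369 (I = 17331*(1/4107) = 5777/1369 ≈ 4.2199)
v(q) = √(7 + q)
m = 76/39 - 177*√10/5 (m = -2*(-114/117 + 177/(√(7 + 3))) = -2*(-114*1/117 + 177/(√10)) = -2*(-38/39 + 177*(√10/10)) = -2*(-38/39 + 177*√10/10) = 76/39 - 177*√10/5 ≈ -110.00)
I*m = 5777*(76/39 - 177*√10/5)/1369 = 439052/53391 - 1022529*√10/6845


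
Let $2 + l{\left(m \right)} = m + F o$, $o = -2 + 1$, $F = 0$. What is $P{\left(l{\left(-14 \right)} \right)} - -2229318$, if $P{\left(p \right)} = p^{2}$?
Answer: $2229574$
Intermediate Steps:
$o = -1$
$l{\left(m \right)} = -2 + m$ ($l{\left(m \right)} = -2 + \left(m + 0 \left(-1\right)\right) = -2 + \left(m + 0\right) = -2 + m$)
$P{\left(l{\left(-14 \right)} \right)} - -2229318 = \left(-2 - 14\right)^{2} - -2229318 = \left(-16\right)^{2} + 2229318 = 256 + 2229318 = 2229574$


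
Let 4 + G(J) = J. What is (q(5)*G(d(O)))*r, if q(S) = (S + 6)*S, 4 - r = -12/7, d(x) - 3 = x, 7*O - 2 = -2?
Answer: -2200/7 ≈ -314.29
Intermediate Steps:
O = 0 (O = 2/7 + (1/7)*(-2) = 2/7 - 2/7 = 0)
d(x) = 3 + x
G(J) = -4 + J
r = 40/7 (r = 4 - (-12)/7 = 4 - 1*(-12/7) = 4 + 12/7 = 40/7 ≈ 5.7143)
q(S) = S*(6 + S) (q(S) = (6 + S)*S = S*(6 + S))
(q(5)*G(d(O)))*r = ((5*(6 + 5))*(-4 + (3 + 0)))*(40/7) = ((5*11)*(-4 + 3))*(40/7) = (55*(-1))*(40/7) = -55*40/7 = -2200/7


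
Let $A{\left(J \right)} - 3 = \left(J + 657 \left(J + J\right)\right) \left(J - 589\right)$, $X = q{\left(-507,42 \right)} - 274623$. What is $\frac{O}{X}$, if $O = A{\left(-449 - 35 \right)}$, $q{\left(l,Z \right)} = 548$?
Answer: $- \frac{682921583}{274075} \approx -2491.7$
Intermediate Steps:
$X = -274075$ ($X = 548 - 274623 = -274075$)
$A{\left(J \right)} = 3 + 1315 J \left(-589 + J\right)$ ($A{\left(J \right)} = 3 + \left(J + 657 \left(J + J\right)\right) \left(J - 589\right) = 3 + \left(J + 657 \cdot 2 J\right) \left(-589 + J\right) = 3 + \left(J + 1314 J\right) \left(-589 + J\right) = 3 + 1315 J \left(-589 + J\right)$)
$O = 682921583$ ($O = 3 - 774535 \left(-449 - 35\right) + 1315 \left(-449 - 35\right)^{2} = 3 - -374874940 + 1315 \left(-484\right)^{2} = 3 + 374874940 + 1315 \cdot 234256 = 3 + 374874940 + 308046640 = 682921583$)
$\frac{O}{X} = \frac{682921583}{-274075} = 682921583 \left(- \frac{1}{274075}\right) = - \frac{682921583}{274075}$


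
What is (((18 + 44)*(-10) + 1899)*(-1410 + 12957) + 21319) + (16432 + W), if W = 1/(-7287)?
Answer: 107893974467/7287 ≈ 1.4806e+7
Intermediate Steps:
W = -1/7287 ≈ -0.00013723
(((18 + 44)*(-10) + 1899)*(-1410 + 12957) + 21319) + (16432 + W) = (((18 + 44)*(-10) + 1899)*(-1410 + 12957) + 21319) + (16432 - 1/7287) = ((62*(-10) + 1899)*11547 + 21319) + 119739983/7287 = ((-620 + 1899)*11547 + 21319) + 119739983/7287 = (1279*11547 + 21319) + 119739983/7287 = (14768613 + 21319) + 119739983/7287 = 14789932 + 119739983/7287 = 107893974467/7287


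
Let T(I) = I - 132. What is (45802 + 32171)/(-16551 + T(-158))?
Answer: -77973/16841 ≈ -4.6300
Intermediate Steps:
T(I) = -132 + I
(45802 + 32171)/(-16551 + T(-158)) = (45802 + 32171)/(-16551 + (-132 - 158)) = 77973/(-16551 - 290) = 77973/(-16841) = 77973*(-1/16841) = -77973/16841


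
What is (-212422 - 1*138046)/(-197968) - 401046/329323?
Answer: 9005724659/16298853916 ≈ 0.55254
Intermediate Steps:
(-212422 - 1*138046)/(-197968) - 401046/329323 = (-212422 - 138046)*(-1/197968) - 401046*1/329323 = -350468*(-1/197968) - 401046/329323 = 87617/49492 - 401046/329323 = 9005724659/16298853916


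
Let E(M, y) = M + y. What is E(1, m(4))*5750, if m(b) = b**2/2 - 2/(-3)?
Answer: 166750/3 ≈ 55583.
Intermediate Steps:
m(b) = 2/3 + b**2/2 (m(b) = b**2*(1/2) - 2*(-1/3) = b**2/2 + 2/3 = 2/3 + b**2/2)
E(1, m(4))*5750 = (1 + (2/3 + (1/2)*4**2))*5750 = (1 + (2/3 + (1/2)*16))*5750 = (1 + (2/3 + 8))*5750 = (1 + 26/3)*5750 = (29/3)*5750 = 166750/3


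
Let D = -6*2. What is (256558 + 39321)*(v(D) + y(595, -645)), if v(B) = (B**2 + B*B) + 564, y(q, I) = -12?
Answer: 248538360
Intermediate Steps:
D = -12
v(B) = 564 + 2*B**2 (v(B) = (B**2 + B**2) + 564 = 2*B**2 + 564 = 564 + 2*B**2)
(256558 + 39321)*(v(D) + y(595, -645)) = (256558 + 39321)*((564 + 2*(-12)**2) - 12) = 295879*((564 + 2*144) - 12) = 295879*((564 + 288) - 12) = 295879*(852 - 12) = 295879*840 = 248538360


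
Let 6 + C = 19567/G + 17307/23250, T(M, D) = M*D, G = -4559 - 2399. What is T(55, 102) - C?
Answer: 75737873887/13481125 ≈ 5618.1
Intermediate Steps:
G = -6958
T(M, D) = D*M
C = -108762637/13481125 (C = -6 + (19567/(-6958) + 17307/23250) = -6 + (19567*(-1/6958) + 17307*(1/23250)) = -6 + (-19567/6958 + 5769/7750) = -6 - 27875887/13481125 = -108762637/13481125 ≈ -8.0678)
T(55, 102) - C = 102*55 - 1*(-108762637/13481125) = 5610 + 108762637/13481125 = 75737873887/13481125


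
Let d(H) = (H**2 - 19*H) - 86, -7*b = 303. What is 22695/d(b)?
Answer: 1112055/127894 ≈ 8.6951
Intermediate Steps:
b = -303/7 (b = -1/7*303 = -303/7 ≈ -43.286)
d(H) = -86 + H**2 - 19*H
22695/d(b) = 22695/(-86 + (-303/7)**2 - 19*(-303/7)) = 22695/(-86 + 91809/49 + 5757/7) = 22695/(127894/49) = 22695*(49/127894) = 1112055/127894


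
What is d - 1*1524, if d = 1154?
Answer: -370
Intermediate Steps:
d - 1*1524 = 1154 - 1*1524 = 1154 - 1524 = -370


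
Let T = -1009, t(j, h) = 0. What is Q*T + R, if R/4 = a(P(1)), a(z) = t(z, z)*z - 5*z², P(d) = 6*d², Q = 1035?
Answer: -1045035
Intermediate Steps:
a(z) = -5*z² (a(z) = 0*z - 5*z² = 0 - 5*z² = -5*z²)
R = -720 (R = 4*(-5*(6*1²)²) = 4*(-5*(6*1)²) = 4*(-5*6²) = 4*(-5*36) = 4*(-180) = -720)
Q*T + R = 1035*(-1009) - 720 = -1044315 - 720 = -1045035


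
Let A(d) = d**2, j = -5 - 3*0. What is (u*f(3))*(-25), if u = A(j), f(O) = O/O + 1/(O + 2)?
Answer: -750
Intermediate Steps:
f(O) = 1 + 1/(2 + O)
j = -5 (j = -5 + 0 = -5)
u = 25 (u = (-5)**2 = 25)
(u*f(3))*(-25) = (25*((3 + 3)/(2 + 3)))*(-25) = (25*(6/5))*(-25) = 30*(-25) = -750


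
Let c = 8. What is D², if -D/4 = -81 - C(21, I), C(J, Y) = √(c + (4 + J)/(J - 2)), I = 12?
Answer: 1997376/19 + 2592*√3363/19 ≈ 1.1304e+5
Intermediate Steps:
C(J, Y) = √(8 + (4 + J)/(-2 + J)) (C(J, Y) = √(8 + (4 + J)/(J - 2)) = √(8 + (4 + J)/(-2 + J)))
D = 324 + 4*√3363/19 (D = -4*(-81 - √3*√((-4 + 3*21)/(-2 + 21))) = -4*(-81 - √3*√((-4 + 63)/19)) = -4*(-81 - √3*√((1/19)*59)) = -4*(-81 - √3*√(59/19)) = -4*(-81 - √3*√1121/19) = -4*(-81 - √3363/19) = 324 + 4*√3363/19 ≈ 336.21)
D² = (324 + 4*√3363/19)²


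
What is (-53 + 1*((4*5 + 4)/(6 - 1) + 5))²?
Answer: 46656/25 ≈ 1866.2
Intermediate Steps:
(-53 + 1*((4*5 + 4)/(6 - 1) + 5))² = (-53 + 1*((20 + 4)/5 + 5))² = (-53 + 1*(24*(⅕) + 5))² = (-53 + 1*(24/5 + 5))² = (-53 + 1*(49/5))² = (-53 + 49/5)² = (-216/5)² = 46656/25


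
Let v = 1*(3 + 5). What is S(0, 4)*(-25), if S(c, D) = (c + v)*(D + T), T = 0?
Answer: -800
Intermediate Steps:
v = 8 (v = 1*8 = 8)
S(c, D) = D*(8 + c) (S(c, D) = (c + 8)*(D + 0) = (8 + c)*D = D*(8 + c))
S(0, 4)*(-25) = (4*(8 + 0))*(-25) = (4*8)*(-25) = 32*(-25) = -800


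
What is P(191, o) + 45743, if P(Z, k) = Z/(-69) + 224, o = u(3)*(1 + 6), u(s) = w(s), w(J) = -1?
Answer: 3171532/69 ≈ 45964.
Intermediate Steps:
u(s) = -1
o = -7 (o = -(1 + 6) = -1*7 = -7)
P(Z, k) = 224 - Z/69 (P(Z, k) = -Z/69 + 224 = 224 - Z/69)
P(191, o) + 45743 = (224 - 1/69*191) + 45743 = (224 - 191/69) + 45743 = 15265/69 + 45743 = 3171532/69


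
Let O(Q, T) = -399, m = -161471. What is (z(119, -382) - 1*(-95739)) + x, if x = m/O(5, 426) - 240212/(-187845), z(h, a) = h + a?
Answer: 114069339101/1189685 ≈ 95882.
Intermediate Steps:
z(h, a) = a + h
x = 482974041/1189685 (x = -161471/(-399) - 240212/(-187845) = -161471*(-1/399) - 240212*(-1/187845) = 161471/399 + 34316/26835 = 482974041/1189685 ≈ 405.97)
(z(119, -382) - 1*(-95739)) + x = ((-382 + 119) - 1*(-95739)) + 482974041/1189685 = (-263 + 95739) + 482974041/1189685 = 95476 + 482974041/1189685 = 114069339101/1189685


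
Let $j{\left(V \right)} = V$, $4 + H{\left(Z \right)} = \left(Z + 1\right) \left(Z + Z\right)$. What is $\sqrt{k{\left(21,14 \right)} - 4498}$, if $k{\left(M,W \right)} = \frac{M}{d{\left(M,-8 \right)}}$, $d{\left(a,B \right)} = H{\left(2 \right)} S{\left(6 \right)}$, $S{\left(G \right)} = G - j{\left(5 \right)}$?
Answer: $\frac{i \sqrt{71926}}{4} \approx 67.048 i$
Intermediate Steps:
$H{\left(Z \right)} = -4 + 2 Z \left(1 + Z\right)$ ($H{\left(Z \right)} = -4 + \left(Z + 1\right) \left(Z + Z\right) = -4 + \left(1 + Z\right) 2 Z = -4 + 2 Z \left(1 + Z\right)$)
$S{\left(G \right)} = -5 + G$ ($S{\left(G \right)} = G - 5 = -5 + G$)
$d{\left(a,B \right)} = 8$ ($d{\left(a,B \right)} = \left(-4 + 2 \cdot 2 + 2 \cdot 2^{2}\right) \left(-5 + 6\right) = \left(-4 + 4 + 2 \cdot 4\right) 1 = \left(-4 + 4 + 8\right) 1 = 8 \cdot 1 = 8$)
$k{\left(M,W \right)} = \frac{M}{8}$
$\sqrt{k{\left(21,14 \right)} - 4498} = \sqrt{\frac{1}{8} \cdot 21 - 4498} = \sqrt{\frac{21}{8} - 4498} = \sqrt{- \frac{35963}{8}} = \frac{i \sqrt{71926}}{4}$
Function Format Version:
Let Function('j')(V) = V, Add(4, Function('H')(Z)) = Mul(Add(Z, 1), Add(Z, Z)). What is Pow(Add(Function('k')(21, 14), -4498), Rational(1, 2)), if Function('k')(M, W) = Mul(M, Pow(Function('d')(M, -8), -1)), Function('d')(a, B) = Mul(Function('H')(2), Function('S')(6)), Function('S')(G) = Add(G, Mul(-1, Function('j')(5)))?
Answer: Mul(Rational(1, 4), I, Pow(71926, Rational(1, 2))) ≈ Mul(67.048, I)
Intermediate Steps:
Function('H')(Z) = Add(-4, Mul(2, Z, Add(1, Z))) (Function('H')(Z) = Add(-4, Mul(Add(Z, 1), Add(Z, Z))) = Add(-4, Mul(Add(1, Z), Mul(2, Z))) = Add(-4, Mul(2, Z, Add(1, Z))))
Function('S')(G) = Add(-5, G) (Function('S')(G) = Add(G, Mul(-1, 5)) = Add(G, -5) = Add(-5, G))
Function('d')(a, B) = 8 (Function('d')(a, B) = Mul(Add(-4, Mul(2, 2), Mul(2, Pow(2, 2))), Add(-5, 6)) = Mul(Add(-4, 4, Mul(2, 4)), 1) = Mul(Add(-4, 4, 8), 1) = Mul(8, 1) = 8)
Function('k')(M, W) = Mul(Rational(1, 8), M) (Function('k')(M, W) = Mul(M, Pow(8, -1)) = Mul(M, Rational(1, 8)) = Mul(Rational(1, 8), M))
Pow(Add(Function('k')(21, 14), -4498), Rational(1, 2)) = Pow(Add(Mul(Rational(1, 8), 21), -4498), Rational(1, 2)) = Pow(Add(Rational(21, 8), -4498), Rational(1, 2)) = Pow(Rational(-35963, 8), Rational(1, 2)) = Mul(Rational(1, 4), I, Pow(71926, Rational(1, 2)))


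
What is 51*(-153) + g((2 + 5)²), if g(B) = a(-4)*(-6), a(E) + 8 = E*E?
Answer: -7851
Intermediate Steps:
a(E) = -8 + E² (a(E) = -8 + E*E = -8 + E²)
g(B) = -48 (g(B) = (-8 + (-4)²)*(-6) = (-8 + 16)*(-6) = 8*(-6) = -48)
51*(-153) + g((2 + 5)²) = 51*(-153) - 48 = -7803 - 48 = -7851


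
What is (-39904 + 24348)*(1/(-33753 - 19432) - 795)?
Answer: 657739974256/53185 ≈ 1.2367e+7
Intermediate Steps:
(-39904 + 24348)*(1/(-33753 - 19432) - 795) = -15556*(1/(-53185) - 795) = -15556*(-1/53185 - 795) = -15556*(-42282076/53185) = 657739974256/53185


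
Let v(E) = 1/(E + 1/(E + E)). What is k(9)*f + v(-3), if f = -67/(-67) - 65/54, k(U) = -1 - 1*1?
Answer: 47/513 ≈ 0.091618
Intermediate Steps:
k(U) = -2 (k(U) = -1 - 1 = -2)
f = -11/54 (f = -67*(-1/67) - 65*1/54 = 1 - 65/54 = -11/54 ≈ -0.20370)
v(E) = 1/(E + 1/(2*E))
k(9)*f + v(-3) = -2*(-11/54) + 2*(-3)/(1 + 2*(-3)**2) = 11/27 + 2*(-3)/(1 + 2*9) = 11/27 + 2*(-3)/(1 + 18) = 11/27 + 2*(-3)/19 = 11/27 + 2*(-3)*(1/19) = 11/27 - 6/19 = 47/513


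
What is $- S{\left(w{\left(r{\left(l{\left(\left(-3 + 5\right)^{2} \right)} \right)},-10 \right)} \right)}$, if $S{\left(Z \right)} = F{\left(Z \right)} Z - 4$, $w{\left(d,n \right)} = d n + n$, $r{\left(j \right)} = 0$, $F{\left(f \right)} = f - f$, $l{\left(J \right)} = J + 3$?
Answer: $4$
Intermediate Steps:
$l{\left(J \right)} = 3 + J$
$F{\left(f \right)} = 0$
$w{\left(d,n \right)} = n + d n$
$S{\left(Z \right)} = -4$ ($S{\left(Z \right)} = 0 Z - 4 = 0 - 4 = -4$)
$- S{\left(w{\left(r{\left(l{\left(\left(-3 + 5\right)^{2} \right)} \right)},-10 \right)} \right)} = \left(-1\right) \left(-4\right) = 4$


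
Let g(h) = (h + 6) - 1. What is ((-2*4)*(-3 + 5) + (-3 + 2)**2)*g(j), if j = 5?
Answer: -150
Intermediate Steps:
g(h) = 5 + h (g(h) = (6 + h) - 1 = 5 + h)
((-2*4)*(-3 + 5) + (-3 + 2)**2)*g(j) = ((-2*4)*(-3 + 5) + (-3 + 2)**2)*(5 + 5) = (-8*2 + (-1)**2)*10 = (-16 + 1)*10 = -15*10 = -150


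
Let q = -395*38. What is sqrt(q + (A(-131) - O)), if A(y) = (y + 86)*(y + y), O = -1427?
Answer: I*sqrt(1793) ≈ 42.344*I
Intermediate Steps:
A(y) = 2*y*(86 + y) (A(y) = (86 + y)*(2*y) = 2*y*(86 + y))
q = -15010
sqrt(q + (A(-131) - O)) = sqrt(-15010 + (2*(-131)*(86 - 131) - 1*(-1427))) = sqrt(-15010 + (2*(-131)*(-45) + 1427)) = sqrt(-15010 + (11790 + 1427)) = sqrt(-15010 + 13217) = sqrt(-1793) = I*sqrt(1793)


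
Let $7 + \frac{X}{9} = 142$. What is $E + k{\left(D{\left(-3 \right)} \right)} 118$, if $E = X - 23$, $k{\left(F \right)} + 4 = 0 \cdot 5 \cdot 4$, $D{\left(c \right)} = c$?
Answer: $720$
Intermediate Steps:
$X = 1215$ ($X = -63 + 9 \cdot 142 = -63 + 1278 = 1215$)
$k{\left(F \right)} = -4$ ($k{\left(F \right)} = -4 + 0 \cdot 5 \cdot 4 = -4 + 0 \cdot 4 = -4 + 0 = -4$)
$E = 1192$ ($E = 1215 - 23 = 1192$)
$E + k{\left(D{\left(-3 \right)} \right)} 118 = 1192 - 472 = 720$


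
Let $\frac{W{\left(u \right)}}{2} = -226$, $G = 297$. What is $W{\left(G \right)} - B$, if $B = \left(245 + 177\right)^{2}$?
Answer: $-178536$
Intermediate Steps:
$W{\left(u \right)} = -452$ ($W{\left(u \right)} = 2 \left(-226\right) = -452$)
$B = 178084$ ($B = 422^{2} = 178084$)
$W{\left(G \right)} - B = -452 - 178084 = -178536$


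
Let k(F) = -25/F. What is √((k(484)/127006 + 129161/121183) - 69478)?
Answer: I*√7965588801135903703749959646/338601298156 ≈ 263.58*I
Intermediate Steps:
√((k(484)/127006 + 129161/121183) - 69478) = √((-25/484/127006 + 129161/121183) - 69478) = √((-25*1/484*(1/127006) + 129161*(1/121183)) - 69478) = √((-25/484*1/127006 + 129161/121183) - 69478) = √((-25/61470904 + 129161/121183) - 69478) = √(7939640401969/7449228559432 - 69478) = √(-517549562211814527/7449228559432) = I*√7965588801135903703749959646/338601298156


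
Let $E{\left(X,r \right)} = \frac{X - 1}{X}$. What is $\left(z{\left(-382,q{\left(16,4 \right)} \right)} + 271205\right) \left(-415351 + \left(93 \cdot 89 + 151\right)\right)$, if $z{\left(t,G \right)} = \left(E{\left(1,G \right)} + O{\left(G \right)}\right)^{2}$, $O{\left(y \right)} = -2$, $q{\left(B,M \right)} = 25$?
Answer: $-110361179907$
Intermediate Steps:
$E{\left(X,r \right)} = \frac{-1 + X}{X}$ ($E{\left(X,r \right)} = \frac{X - 1}{X} = \frac{-1 + X}{X}$)
$z{\left(t,G \right)} = 4$ ($z{\left(t,G \right)} = \left(\frac{-1 + 1}{1} - 2\right)^{2} = \left(1 \cdot 0 - 2\right)^{2} = \left(0 - 2\right)^{2} = \left(-2\right)^{2} = 4$)
$\left(z{\left(-382,q{\left(16,4 \right)} \right)} + 271205\right) \left(-415351 + \left(93 \cdot 89 + 151\right)\right) = \left(4 + 271205\right) \left(-415351 + \left(93 \cdot 89 + 151\right)\right) = 271209 \left(-415351 + \left(8277 + 151\right)\right) = 271209 \left(-415351 + 8428\right) = 271209 \left(-406923\right) = -110361179907$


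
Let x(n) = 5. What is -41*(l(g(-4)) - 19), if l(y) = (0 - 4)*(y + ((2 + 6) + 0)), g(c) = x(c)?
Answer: 2911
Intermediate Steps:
g(c) = 5
l(y) = -32 - 4*y (l(y) = -4*(y + (8 + 0)) = -4*(y + 8) = -4*(8 + y) = -32 - 4*y)
-41*(l(g(-4)) - 19) = -41*((-32 - 4*5) - 19) = -41*((-32 - 20) - 19) = -41*(-52 - 19) = -41*(-71) = 2911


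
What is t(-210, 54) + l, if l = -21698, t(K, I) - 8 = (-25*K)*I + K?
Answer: 261600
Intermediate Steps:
t(K, I) = 8 + K - 25*I*K (t(K, I) = 8 + ((-25*K)*I + K) = 8 + (-25*I*K + K) = 8 + (K - 25*I*K) = 8 + K - 25*I*K)
t(-210, 54) + l = (8 - 210 - 25*54*(-210)) - 21698 = (8 - 210 + 283500) - 21698 = 283298 - 21698 = 261600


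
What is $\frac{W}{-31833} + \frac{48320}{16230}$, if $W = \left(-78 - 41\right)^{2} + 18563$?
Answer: $\frac{414428}{212613} \approx 1.9492$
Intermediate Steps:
$W = 32724$ ($W = \left(-119\right)^{2} + 18563 = 14161 + 18563 = 32724$)
$\frac{W}{-31833} + \frac{48320}{16230} = \frac{32724}{-31833} + \frac{48320}{16230} = 32724 \left(- \frac{1}{31833}\right) + 48320 \cdot \frac{1}{16230} = - \frac{404}{393} + \frac{4832}{1623} = \frac{414428}{212613}$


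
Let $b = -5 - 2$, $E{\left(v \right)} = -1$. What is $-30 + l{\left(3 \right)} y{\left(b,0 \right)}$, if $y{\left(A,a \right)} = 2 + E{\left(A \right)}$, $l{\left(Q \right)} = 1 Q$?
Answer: $-27$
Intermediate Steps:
$b = -7$ ($b = -5 - 2 = -7$)
$l{\left(Q \right)} = Q$
$y{\left(A,a \right)} = 1$ ($y{\left(A,a \right)} = 2 - 1 = 1$)
$-30 + l{\left(3 \right)} y{\left(b,0 \right)} = -30 + 3 \cdot 1 = -30 + 3 = -27$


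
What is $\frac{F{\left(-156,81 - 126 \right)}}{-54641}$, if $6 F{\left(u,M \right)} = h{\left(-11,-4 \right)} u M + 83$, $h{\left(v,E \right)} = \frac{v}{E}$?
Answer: $- \frac{9694}{163923} \approx -0.059138$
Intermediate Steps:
$F{\left(u,M \right)} = \frac{83}{6} + \frac{11 M u}{24}$ ($F{\left(u,M \right)} = \frac{- \frac{11}{-4} u M + 83}{6} = \frac{\left(-11\right) \left(- \frac{1}{4}\right) u M + 83}{6} = \frac{\frac{11 u}{4} M + 83}{6} = \frac{\frac{11 M u}{4} + 83}{6} = \frac{83 + \frac{11 M u}{4}}{6} = \frac{83}{6} + \frac{11 M u}{24}$)
$\frac{F{\left(-156,81 - 126 \right)}}{-54641} = \frac{\frac{83}{6} + \frac{11}{24} \left(81 - 126\right) \left(-156\right)}{-54641} = \left(\frac{83}{6} + \frac{11}{24} \left(81 - 126\right) \left(-156\right)\right) \left(- \frac{1}{54641}\right) = \left(\frac{83}{6} + \frac{11}{24} \left(-45\right) \left(-156\right)\right) \left(- \frac{1}{54641}\right) = \left(\frac{83}{6} + \frac{6435}{2}\right) \left(- \frac{1}{54641}\right) = \frac{9694}{3} \left(- \frac{1}{54641}\right) = - \frac{9694}{163923}$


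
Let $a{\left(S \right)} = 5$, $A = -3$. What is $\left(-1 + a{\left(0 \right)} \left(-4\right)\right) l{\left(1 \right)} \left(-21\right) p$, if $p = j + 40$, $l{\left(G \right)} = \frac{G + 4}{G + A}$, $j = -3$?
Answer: $- \frac{81585}{2} \approx -40793.0$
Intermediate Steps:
$l{\left(G \right)} = \frac{4 + G}{-3 + G}$ ($l{\left(G \right)} = \frac{G + 4}{G - 3} = \frac{4 + G}{-3 + G}$)
$p = 37$ ($p = -3 + 40 = 37$)
$\left(-1 + a{\left(0 \right)} \left(-4\right)\right) l{\left(1 \right)} \left(-21\right) p = \left(-1 + 5 \left(-4\right)\right) \frac{4 + 1}{-3 + 1} \left(-21\right) 37 = \left(-1 - 20\right) \frac{1}{-2} \cdot 5 \left(-21\right) 37 = - 21 \left(\left(- \frac{1}{2}\right) 5\right) \left(-21\right) 37 = \left(-21\right) \left(- \frac{5}{2}\right) \left(-21\right) 37 = \frac{105}{2} \left(-21\right) 37 = \left(- \frac{2205}{2}\right) 37 = - \frac{81585}{2}$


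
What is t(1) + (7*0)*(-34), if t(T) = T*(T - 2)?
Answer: -1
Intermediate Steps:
t(T) = T*(-2 + T)
t(1) + (7*0)*(-34) = 1*(-2 + 1) + (7*0)*(-34) = 1*(-1) + 0*(-34) = -1 + 0 = -1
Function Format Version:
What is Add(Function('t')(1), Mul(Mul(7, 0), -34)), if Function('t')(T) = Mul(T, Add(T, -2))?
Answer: -1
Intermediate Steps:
Function('t')(T) = Mul(T, Add(-2, T))
Add(Function('t')(1), Mul(Mul(7, 0), -34)) = Add(Mul(1, Add(-2, 1)), Mul(Mul(7, 0), -34)) = Add(Mul(1, -1), Mul(0, -34)) = Add(-1, 0) = -1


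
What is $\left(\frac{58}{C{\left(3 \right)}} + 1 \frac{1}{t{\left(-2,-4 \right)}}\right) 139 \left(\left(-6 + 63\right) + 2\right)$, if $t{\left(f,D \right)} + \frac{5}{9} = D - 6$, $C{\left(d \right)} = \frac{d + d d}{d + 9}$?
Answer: $\frac{45113701}{95} \approx 4.7488 \cdot 10^{5}$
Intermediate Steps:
$C{\left(d \right)} = \frac{d + d^{2}}{9 + d}$
$t{\left(f,D \right)} = - \frac{59}{9} + D$ ($t{\left(f,D \right)} = - \frac{5}{9} + \left(D - 6\right) = - \frac{5}{9} + \left(-6 + D\right) = - \frac{59}{9} + D$)
$\left(\frac{58}{C{\left(3 \right)}} + 1 \frac{1}{t{\left(-2,-4 \right)}}\right) 139 \left(\left(-6 + 63\right) + 2\right) = \left(\frac{58}{3 \frac{1}{9 + 3} \left(1 + 3\right)} + 1 \frac{1}{- \frac{59}{9} - 4}\right) 139 \left(\left(-6 + 63\right) + 2\right) = \left(\frac{58}{3 \cdot \frac{1}{12} \cdot 4} + 1 \frac{1}{- \frac{95}{9}}\right) 139 \left(57 + 2\right) = \left(\frac{58}{3 \cdot \frac{1}{12} \cdot 4} + 1 \left(- \frac{9}{95}\right)\right) 139 \cdot 59 = \left(\frac{58}{1} - \frac{9}{95}\right) 139 \cdot 59 = \left(58 \cdot 1 - \frac{9}{95}\right) 139 \cdot 59 = \left(58 - \frac{9}{95}\right) 139 \cdot 59 = \frac{5501}{95} \cdot 139 \cdot 59 = \frac{764639}{95} \cdot 59 = \frac{45113701}{95}$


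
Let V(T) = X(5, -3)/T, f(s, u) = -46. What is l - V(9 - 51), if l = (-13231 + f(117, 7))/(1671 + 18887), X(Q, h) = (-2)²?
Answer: -237701/431718 ≈ -0.55059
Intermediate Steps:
X(Q, h) = 4
V(T) = 4/T
l = -13277/20558 (l = (-13231 - 46)/(1671 + 18887) = -13277/20558 ≈ -0.64583)
l - V(9 - 51) = -13277/20558 - 4/(9 - 51) = -13277/20558 - 4/(-42) = -13277/20558 - 4*(-1)/42 = -13277/20558 - 1*(-2/21) = -13277/20558 + 2/21 = -237701/431718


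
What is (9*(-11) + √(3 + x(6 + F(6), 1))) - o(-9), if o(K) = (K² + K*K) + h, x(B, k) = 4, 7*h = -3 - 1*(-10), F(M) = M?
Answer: -262 + √7 ≈ -259.35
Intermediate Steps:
h = 1 (h = (-3 - 1*(-10))/7 = (-3 + 10)/7 = (⅐)*7 = 1)
o(K) = 1 + 2*K² (o(K) = (K² + K*K) + 1 = (K² + K²) + 1 = 2*K² + 1 = 1 + 2*K²)
(9*(-11) + √(3 + x(6 + F(6), 1))) - o(-9) = (9*(-11) + √(3 + 4)) - (1 + 2*(-9)²) = (-99 + √7) - (1 + 2*81) = (-99 + √7) - (1 + 162) = (-99 + √7) - 1*163 = (-99 + √7) - 163 = -262 + √7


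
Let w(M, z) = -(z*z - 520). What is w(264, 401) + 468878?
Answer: 308597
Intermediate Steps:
w(M, z) = 520 - z² (w(M, z) = -(z² - 520) = -(-520 + z²) = 520 - z²)
w(264, 401) + 468878 = (520 - 1*401²) + 468878 = (520 - 1*160801) + 468878 = (520 - 160801) + 468878 = -160281 + 468878 = 308597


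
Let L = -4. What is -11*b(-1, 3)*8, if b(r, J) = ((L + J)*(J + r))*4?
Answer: 704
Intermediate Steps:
b(r, J) = 4*(-4 + J)*(J + r) (b(r, J) = ((-4 + J)*(J + r))*4 = 4*(-4 + J)*(J + r))
-11*b(-1, 3)*8 = -11*(-16*3 - 16*(-1) + 4*3² + 4*3*(-1))*8 = -11*(-48 + 16 + 4*9 - 12)*8 = -11*(-48 + 16 + 36 - 12)*8 = -11*(-8)*8 = 88*8 = 704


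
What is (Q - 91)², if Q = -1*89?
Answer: 32400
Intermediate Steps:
Q = -89
(Q - 91)² = (-89 - 91)² = (-180)² = 32400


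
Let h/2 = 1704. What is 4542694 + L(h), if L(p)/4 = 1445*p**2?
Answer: 67136144614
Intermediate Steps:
h = 3408 (h = 2*1704 = 3408)
L(p) = 5780*p**2 (L(p) = 4*(1445*p**2) = 5780*p**2)
4542694 + L(h) = 4542694 + 5780*3408**2 = 4542694 + 5780*11614464 = 4542694 + 67131601920 = 67136144614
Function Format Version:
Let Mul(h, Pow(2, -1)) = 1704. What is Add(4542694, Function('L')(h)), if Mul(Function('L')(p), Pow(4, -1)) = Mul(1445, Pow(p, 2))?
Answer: 67136144614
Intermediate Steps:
h = 3408 (h = Mul(2, 1704) = 3408)
Function('L')(p) = Mul(5780, Pow(p, 2)) (Function('L')(p) = Mul(4, Mul(1445, Pow(p, 2))) = Mul(5780, Pow(p, 2)))
Add(4542694, Function('L')(h)) = Add(4542694, Mul(5780, Pow(3408, 2))) = Add(4542694, Mul(5780, 11614464)) = Add(4542694, 67131601920) = 67136144614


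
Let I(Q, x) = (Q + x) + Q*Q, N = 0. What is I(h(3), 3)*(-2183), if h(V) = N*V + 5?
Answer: -72039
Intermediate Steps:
h(V) = 5 (h(V) = 0*V + 5 = 0 + 5 = 5)
I(Q, x) = Q + x + Q² (I(Q, x) = (Q + x) + Q² = Q + x + Q²)
I(h(3), 3)*(-2183) = (5 + 3 + 5²)*(-2183) = (5 + 3 + 25)*(-2183) = 33*(-2183) = -72039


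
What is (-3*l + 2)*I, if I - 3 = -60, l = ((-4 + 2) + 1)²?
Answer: 57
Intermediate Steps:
l = 1 (l = (-2 + 1)² = (-1)² = 1)
I = -57 (I = 3 - 60 = -57)
(-3*l + 2)*I = (-3*1 + 2)*(-57) = (-3 + 2)*(-57) = -1*(-57) = 57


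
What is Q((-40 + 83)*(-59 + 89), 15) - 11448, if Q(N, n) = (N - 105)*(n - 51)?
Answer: -54108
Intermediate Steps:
Q(N, n) = (-105 + N)*(-51 + n)
Q((-40 + 83)*(-59 + 89), 15) - 11448 = (5355 - 105*15 - 51*(-40 + 83)*(-59 + 89) + ((-40 + 83)*(-59 + 89))*15) - 11448 = (5355 - 1575 - 2193*30 + (43*30)*15) - 11448 = (5355 - 1575 - 51*1290 + 1290*15) - 11448 = (5355 - 1575 - 65790 + 19350) - 11448 = -42660 - 11448 = -54108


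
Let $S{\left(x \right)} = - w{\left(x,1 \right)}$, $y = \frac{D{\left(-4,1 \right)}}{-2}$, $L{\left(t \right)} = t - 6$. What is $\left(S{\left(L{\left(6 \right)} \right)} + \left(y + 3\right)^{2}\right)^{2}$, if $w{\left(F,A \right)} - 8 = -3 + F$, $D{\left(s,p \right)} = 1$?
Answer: $\frac{25}{16} \approx 1.5625$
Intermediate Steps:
$L{\left(t \right)} = -6 + t$ ($L{\left(t \right)} = t - 6 = -6 + t$)
$w{\left(F,A \right)} = 5 + F$ ($w{\left(F,A \right)} = 8 + \left(-3 + F\right) = 5 + F$)
$y = - \frac{1}{2}$ ($y = 1 \frac{1}{-2} = 1 \left(- \frac{1}{2}\right) = - \frac{1}{2} \approx -0.5$)
$S{\left(x \right)} = -5 - x$ ($S{\left(x \right)} = - (5 + x) = -5 - x$)
$\left(S{\left(L{\left(6 \right)} \right)} + \left(y + 3\right)^{2}\right)^{2} = \left(\left(-5 - \left(-6 + 6\right)\right) + \left(- \frac{1}{2} + 3\right)^{2}\right)^{2} = \left(\left(-5 - 0\right) + \left(\frac{5}{2}\right)^{2}\right)^{2} = \left(\left(-5 + 0\right) + \frac{25}{4}\right)^{2} = \left(-5 + \frac{25}{4}\right)^{2} = \left(\frac{5}{4}\right)^{2} = \frac{25}{16}$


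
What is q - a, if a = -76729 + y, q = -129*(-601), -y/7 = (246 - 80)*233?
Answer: 425004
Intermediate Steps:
y = -270746 (y = -7*(246 - 80)*233 = -1162*233 = -7*38678 = -270746)
q = 77529
a = -347475 (a = -76729 - 270746 = -347475)
q - a = 77529 - 1*(-347475) = 77529 + 347475 = 425004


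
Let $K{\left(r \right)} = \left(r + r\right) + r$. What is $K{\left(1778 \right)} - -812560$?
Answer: $817894$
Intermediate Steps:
$K{\left(r \right)} = 3 r$ ($K{\left(r \right)} = 2 r + r = 3 r$)
$K{\left(1778 \right)} - -812560 = 3 \cdot 1778 - -812560 = 5334 + 812560 = 817894$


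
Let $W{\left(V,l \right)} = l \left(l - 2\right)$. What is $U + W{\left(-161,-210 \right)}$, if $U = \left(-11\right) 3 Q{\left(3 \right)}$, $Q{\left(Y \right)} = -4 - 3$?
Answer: $44751$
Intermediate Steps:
$Q{\left(Y \right)} = -7$ ($Q{\left(Y \right)} = -4 - 3 = -7$)
$W{\left(V,l \right)} = l \left(-2 + l\right)$
$U = 231$ ($U = \left(-11\right) 3 \left(-7\right) = \left(-33\right) \left(-7\right) = 231$)
$U + W{\left(-161,-210 \right)} = 231 - 210 \left(-2 - 210\right) = 231 - -44520 = 231 + 44520 = 44751$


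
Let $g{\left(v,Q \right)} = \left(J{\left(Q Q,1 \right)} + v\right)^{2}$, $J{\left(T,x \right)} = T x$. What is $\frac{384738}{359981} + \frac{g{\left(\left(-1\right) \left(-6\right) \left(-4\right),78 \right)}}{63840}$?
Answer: $\frac{55184833023}{95754946} \approx 576.31$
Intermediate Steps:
$g{\left(v,Q \right)} = \left(v + Q^{2}\right)^{2}$ ($g{\left(v,Q \right)} = \left(Q Q 1 + v\right)^{2} = \left(Q^{2} \cdot 1 + v\right)^{2} = \left(Q^{2} + v\right)^{2} = \left(v + Q^{2}\right)^{2}$)
$\frac{384738}{359981} + \frac{g{\left(\left(-1\right) \left(-6\right) \left(-4\right),78 \right)}}{63840} = \frac{384738}{359981} + \frac{\left(\left(-1\right) \left(-6\right) \left(-4\right) + 78^{2}\right)^{2}}{63840} = 384738 \cdot \frac{1}{359981} + \left(6 \left(-4\right) + 6084\right)^{2} \cdot \frac{1}{63840} = \frac{384738}{359981} + \left(-24 + 6084\right)^{2} \cdot \frac{1}{63840} = \frac{384738}{359981} + 6060^{2} \cdot \frac{1}{63840} = \frac{384738}{359981} + 36723600 \cdot \frac{1}{63840} = \frac{384738}{359981} + \frac{153015}{266} = \frac{55184833023}{95754946}$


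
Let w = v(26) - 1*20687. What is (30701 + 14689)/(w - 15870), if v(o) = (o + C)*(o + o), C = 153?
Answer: -15130/9083 ≈ -1.6657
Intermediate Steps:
v(o) = 2*o*(153 + o) (v(o) = (o + 153)*(o + o) = (153 + o)*(2*o) = 2*o*(153 + o))
w = -11379 (w = 2*26*(153 + 26) - 1*20687 = 2*26*179 - 20687 = 9308 - 20687 = -11379)
(30701 + 14689)/(w - 15870) = (30701 + 14689)/(-11379 - 15870) = 45390/(-27249) = 45390*(-1/27249) = -15130/9083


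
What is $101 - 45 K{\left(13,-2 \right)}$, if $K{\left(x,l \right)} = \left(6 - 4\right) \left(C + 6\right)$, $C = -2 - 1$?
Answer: $-169$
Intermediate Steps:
$C = -3$
$K{\left(x,l \right)} = 6$ ($K{\left(x,l \right)} = \left(6 - 4\right) \left(-3 + 6\right) = 2 \cdot 3 = 6$)
$101 - 45 K{\left(13,-2 \right)} = 101 - 270 = -169$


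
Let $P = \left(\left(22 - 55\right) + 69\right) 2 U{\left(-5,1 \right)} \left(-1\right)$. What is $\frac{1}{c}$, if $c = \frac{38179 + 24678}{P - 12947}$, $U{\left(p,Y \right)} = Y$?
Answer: $- \frac{13019}{62857} \approx -0.20712$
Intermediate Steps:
$P = -72$ ($P = \left(\left(22 - 55\right) + 69\right) 2 \cdot 1 \left(-1\right) = \left(-33 + 69\right) 2 \left(-1\right) = 36 \left(-2\right) = -72$)
$c = - \frac{62857}{13019}$ ($c = \frac{38179 + 24678}{-72 - 12947} = \frac{62857}{-13019} = 62857 \left(- \frac{1}{13019}\right) = - \frac{62857}{13019} \approx -4.8281$)
$\frac{1}{c} = \frac{1}{- \frac{62857}{13019}} = - \frac{13019}{62857}$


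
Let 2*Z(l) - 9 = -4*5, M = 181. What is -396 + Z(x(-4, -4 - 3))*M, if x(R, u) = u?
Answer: -2783/2 ≈ -1391.5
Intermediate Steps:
Z(l) = -11/2 (Z(l) = 9/2 + (-4*5)/2 = 9/2 + (½)*(-20) = 9/2 - 10 = -11/2)
-396 + Z(x(-4, -4 - 3))*M = -396 - 11/2*181 = -396 - 1991/2 = -2783/2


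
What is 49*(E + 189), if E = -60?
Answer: 6321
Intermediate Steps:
49*(E + 189) = 49*(-60 + 189) = 49*129 = 6321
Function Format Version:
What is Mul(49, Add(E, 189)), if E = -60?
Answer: 6321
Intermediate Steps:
Mul(49, Add(E, 189)) = Mul(49, Add(-60, 189)) = Mul(49, 129) = 6321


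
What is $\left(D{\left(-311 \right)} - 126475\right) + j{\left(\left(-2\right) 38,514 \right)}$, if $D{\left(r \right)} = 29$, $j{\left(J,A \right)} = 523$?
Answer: $-125923$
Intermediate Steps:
$\left(D{\left(-311 \right)} - 126475\right) + j{\left(\left(-2\right) 38,514 \right)} = \left(29 - 126475\right) + 523 = -126446 + 523 = -125923$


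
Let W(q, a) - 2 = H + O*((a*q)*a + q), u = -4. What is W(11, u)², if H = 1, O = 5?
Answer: 879844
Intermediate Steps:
W(q, a) = 3 + 5*q + 5*q*a² (W(q, a) = 2 + (1 + 5*((a*q)*a + q)) = 2 + (1 + 5*(q*a² + q)) = 2 + (1 + 5*(q + q*a²)) = 2 + (1 + (5*q + 5*q*a²)) = 2 + (1 + 5*q + 5*q*a²) = 3 + 5*q + 5*q*a²)
W(11, u)² = (3 + 5*11 + 5*11*(-4)²)² = (3 + 55 + 5*11*16)² = (3 + 55 + 880)² = 938² = 879844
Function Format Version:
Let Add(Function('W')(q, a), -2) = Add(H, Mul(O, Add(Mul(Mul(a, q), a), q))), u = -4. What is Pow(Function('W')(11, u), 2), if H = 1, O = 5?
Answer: 879844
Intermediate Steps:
Function('W')(q, a) = Add(3, Mul(5, q), Mul(5, q, Pow(a, 2))) (Function('W')(q, a) = Add(2, Add(1, Mul(5, Add(Mul(Mul(a, q), a), q)))) = Add(2, Add(1, Mul(5, Add(Mul(q, Pow(a, 2)), q)))) = Add(2, Add(1, Mul(5, Add(q, Mul(q, Pow(a, 2)))))) = Add(2, Add(1, Add(Mul(5, q), Mul(5, q, Pow(a, 2))))) = Add(2, Add(1, Mul(5, q), Mul(5, q, Pow(a, 2)))) = Add(3, Mul(5, q), Mul(5, q, Pow(a, 2))))
Pow(Function('W')(11, u), 2) = Pow(Add(3, Mul(5, 11), Mul(5, 11, Pow(-4, 2))), 2) = Pow(Add(3, 55, Mul(5, 11, 16)), 2) = Pow(Add(3, 55, 880), 2) = Pow(938, 2) = 879844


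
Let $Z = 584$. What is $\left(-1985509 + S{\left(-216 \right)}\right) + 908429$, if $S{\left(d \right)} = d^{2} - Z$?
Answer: $-1031008$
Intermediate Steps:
$S{\left(d \right)} = -584 + d^{2}$ ($S{\left(d \right)} = d^{2} - 584 = -584 + d^{2}$)
$\left(-1985509 + S{\left(-216 \right)}\right) + 908429 = \left(-1985509 - \left(584 - \left(-216\right)^{2}\right)\right) + 908429 = \left(-1985509 + \left(-584 + 46656\right)\right) + 908429 = \left(-1985509 + 46072\right) + 908429 = -1939437 + 908429 = -1031008$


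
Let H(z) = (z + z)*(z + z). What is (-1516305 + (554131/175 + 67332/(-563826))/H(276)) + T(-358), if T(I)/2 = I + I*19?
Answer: -2556569464354239883/1670278142400 ≈ -1.5306e+6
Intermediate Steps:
T(I) = 40*I (T(I) = 2*(I + I*19) = 2*(I + 19*I) = 2*(20*I) = 40*I)
H(z) = 4*z**2 (H(z) = (2*z)*(2*z) = 4*z**2)
(-1516305 + (554131/175 + 67332/(-563826))/H(276)) + T(-358) = (-1516305 + (554131/175 + 67332/(-563826))/((4*276**2))) + 40*(-358) = (-1516305 + (554131*(1/175) + 67332*(-1/563826))/((4*76176))) - 14320 = (-1516305 + (554131/175 - 11222/93971)/304704) - 14320 = (-1516305 + (52070280351/16444925)*(1/304704)) - 14320 = (-1516305 + 17356760117/1670278142400) - 14320 = -2532651081355071883/1670278142400 - 14320 = -2556569464354239883/1670278142400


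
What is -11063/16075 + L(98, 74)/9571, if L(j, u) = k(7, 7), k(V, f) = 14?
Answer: -105658923/153853825 ≈ -0.68675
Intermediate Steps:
L(j, u) = 14
-11063/16075 + L(98, 74)/9571 = -11063/16075 + 14/9571 = -105658923/153853825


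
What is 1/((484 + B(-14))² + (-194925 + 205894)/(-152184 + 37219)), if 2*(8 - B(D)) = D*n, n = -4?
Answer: 114965/24751493671 ≈ 4.6448e-6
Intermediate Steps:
B(D) = 8 + 2*D (B(D) = 8 - D*(-4)/2 = 8 - (-2)*D = 8 + 2*D)
1/((484 + B(-14))² + (-194925 + 205894)/(-152184 + 37219)) = 1/((484 + (8 + 2*(-14)))² + (-194925 + 205894)/(-152184 + 37219)) = 1/((484 + (8 - 28))² + 10969/(-114965)) = 1/((484 - 20)² + 10969*(-1/114965)) = 1/(464² - 10969/114965) = 1/(215296 - 10969/114965) = 1/(24751493671/114965) = 114965/24751493671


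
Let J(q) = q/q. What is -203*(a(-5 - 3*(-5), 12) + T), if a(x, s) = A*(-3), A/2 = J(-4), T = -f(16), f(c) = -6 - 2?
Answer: -406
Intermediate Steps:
f(c) = -8
J(q) = 1
T = 8 (T = -1*(-8) = 8)
A = 2 (A = 2*1 = 2)
a(x, s) = -6 (a(x, s) = 2*(-3) = -6)
-203*(a(-5 - 3*(-5), 12) + T) = -203*(-6 + 8) = -203*2 = -406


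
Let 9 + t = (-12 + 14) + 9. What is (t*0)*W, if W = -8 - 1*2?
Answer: 0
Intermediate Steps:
t = 2 (t = -9 + ((-12 + 14) + 9) = -9 + (2 + 9) = -9 + 11 = 2)
W = -10 (W = -8 - 2 = -10)
(t*0)*W = (2*0)*(-10) = 0*(-10) = 0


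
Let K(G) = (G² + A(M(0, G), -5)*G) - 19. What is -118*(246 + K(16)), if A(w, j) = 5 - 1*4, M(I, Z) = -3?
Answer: -58882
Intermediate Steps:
A(w, j) = 1 (A(w, j) = 5 - 4 = 1)
K(G) = -19 + G + G² (K(G) = (G² + 1*G) - 19 = (G² + G) - 19 = (G + G²) - 19 = -19 + G + G²)
-118*(246 + K(16)) = -118*(246 + (-19 + 16 + 16²)) = -118*(246 + (-19 + 16 + 256)) = -118*(246 + 253) = -118*499 = -58882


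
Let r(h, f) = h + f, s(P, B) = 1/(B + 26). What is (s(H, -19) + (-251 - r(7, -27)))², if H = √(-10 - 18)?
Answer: 2611456/49 ≈ 53295.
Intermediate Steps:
H = 2*I*√7 (H = √(-28) = 2*I*√7 ≈ 5.2915*I)
s(P, B) = 1/(26 + B)
r(h, f) = f + h
(s(H, -19) + (-251 - r(7, -27)))² = (1/(26 - 19) + (-251 - (-27 + 7)))² = (1/7 + (-251 - 1*(-20)))² = (⅐ + (-251 + 20))² = (⅐ - 231)² = (-1616/7)² = 2611456/49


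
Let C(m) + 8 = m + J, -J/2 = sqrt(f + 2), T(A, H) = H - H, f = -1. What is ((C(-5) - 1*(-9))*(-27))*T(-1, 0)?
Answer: 0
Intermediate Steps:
T(A, H) = 0
J = -2 (J = -2*sqrt(-1 + 2) = -2*sqrt(1) = -2*1 = -2)
C(m) = -10 + m (C(m) = -8 + (m - 2) = -8 + (-2 + m) = -10 + m)
((C(-5) - 1*(-9))*(-27))*T(-1, 0) = (((-10 - 5) - 1*(-9))*(-27))*0 = ((-15 + 9)*(-27))*0 = -6*(-27)*0 = 162*0 = 0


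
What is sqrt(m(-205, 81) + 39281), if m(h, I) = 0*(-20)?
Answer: sqrt(39281) ≈ 198.19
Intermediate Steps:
m(h, I) = 0
sqrt(m(-205, 81) + 39281) = sqrt(0 + 39281) = sqrt(39281)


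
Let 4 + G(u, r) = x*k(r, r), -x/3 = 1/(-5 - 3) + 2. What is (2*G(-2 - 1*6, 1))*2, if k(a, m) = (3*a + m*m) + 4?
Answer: -196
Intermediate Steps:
k(a, m) = 4 + m² + 3*a (k(a, m) = (3*a + m²) + 4 = (m² + 3*a) + 4 = 4 + m² + 3*a)
x = -45/8 (x = -3*(1/(-5 - 3) + 2) = -3*(1/(-8) + 2) = -3*(-⅛ + 2) = -3*15/8 = -45/8 ≈ -5.6250)
G(u, r) = -53/2 - 135*r/8 - 45*r²/8 (G(u, r) = -4 - 45*(4 + r² + 3*r)/8 = -4 + (-45/2 - 135*r/8 - 45*r²/8) = -53/2 - 135*r/8 - 45*r²/8)
(2*G(-2 - 1*6, 1))*2 = (2*(-53/2 - 135/8*1 - 45/8*1²))*2 = (2*(-53/2 - 135/8 - 45/8*1))*2 = (2*(-53/2 - 135/8 - 45/8))*2 = (2*(-49))*2 = -98*2 = -196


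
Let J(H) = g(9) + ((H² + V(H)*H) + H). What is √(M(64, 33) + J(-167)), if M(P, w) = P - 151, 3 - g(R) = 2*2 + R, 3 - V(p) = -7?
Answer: √25955 ≈ 161.11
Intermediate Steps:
V(p) = 10 (V(p) = 3 - 1*(-7) = 3 + 7 = 10)
g(R) = -1 - R (g(R) = 3 - (2*2 + R) = 3 - (4 + R) = 3 + (-4 - R) = -1 - R)
M(P, w) = -151 + P
J(H) = -10 + H² + 11*H (J(H) = (-1 - 1*9) + ((H² + 10*H) + H) = (-1 - 9) + (H² + 11*H) = -10 + (H² + 11*H) = -10 + H² + 11*H)
√(M(64, 33) + J(-167)) = √((-151 + 64) + (-10 + (-167)² + 11*(-167))) = √(-87 + (-10 + 27889 - 1837)) = √(-87 + 26042) = √25955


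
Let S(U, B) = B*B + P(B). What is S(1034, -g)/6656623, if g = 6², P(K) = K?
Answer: 1260/6656623 ≈ 0.00018929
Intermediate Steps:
g = 36
S(U, B) = B + B² (S(U, B) = B*B + B = B² + B = B + B²)
S(1034, -g)/6656623 = ((-1*36)*(1 - 1*36))/6656623 = -36*(1 - 36)*(1/6656623) = -36*(-35)*(1/6656623) = 1260*(1/6656623) = 1260/6656623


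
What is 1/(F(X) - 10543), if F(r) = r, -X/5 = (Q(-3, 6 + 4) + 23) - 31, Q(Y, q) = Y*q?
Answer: -1/10353 ≈ -9.6590e-5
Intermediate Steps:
X = 190 (X = -5*((-3*(6 + 4) + 23) - 31) = -5*((-3*10 + 23) - 31) = -5*((-30 + 23) - 31) = -5*(-7 - 31) = -5*(-38) = 190)
1/(F(X) - 10543) = 1/(190 - 10543) = 1/(-10353) = -1/10353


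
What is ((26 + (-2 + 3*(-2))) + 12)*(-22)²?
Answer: 14520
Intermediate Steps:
((26 + (-2 + 3*(-2))) + 12)*(-22)² = ((26 + (-2 - 6)) + 12)*484 = ((26 - 8) + 12)*484 = (18 + 12)*484 = 30*484 = 14520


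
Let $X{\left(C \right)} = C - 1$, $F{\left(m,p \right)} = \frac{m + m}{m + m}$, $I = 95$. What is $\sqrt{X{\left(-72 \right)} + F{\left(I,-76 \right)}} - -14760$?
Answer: $14760 + 6 i \sqrt{2} \approx 14760.0 + 8.4853 i$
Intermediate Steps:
$F{\left(m,p \right)} = 1$ ($F{\left(m,p \right)} = \frac{2 m}{2 m} = 2 m \frac{1}{2 m} = 1$)
$X{\left(C \right)} = -1 + C$ ($X{\left(C \right)} = C - 1 = -1 + C$)
$\sqrt{X{\left(-72 \right)} + F{\left(I,-76 \right)}} - -14760 = \sqrt{\left(-1 - 72\right) + 1} - -14760 = \sqrt{-73 + 1} + 14760 = \sqrt{-72} + 14760 = 6 i \sqrt{2} + 14760 = 14760 + 6 i \sqrt{2}$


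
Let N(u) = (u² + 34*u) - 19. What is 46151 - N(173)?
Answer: 10359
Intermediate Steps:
N(u) = -19 + u² + 34*u
46151 - N(173) = 46151 - (-19 + 173² + 34*173) = 46151 - (-19 + 29929 + 5882) = 46151 - 1*35792 = 46151 - 35792 = 10359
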